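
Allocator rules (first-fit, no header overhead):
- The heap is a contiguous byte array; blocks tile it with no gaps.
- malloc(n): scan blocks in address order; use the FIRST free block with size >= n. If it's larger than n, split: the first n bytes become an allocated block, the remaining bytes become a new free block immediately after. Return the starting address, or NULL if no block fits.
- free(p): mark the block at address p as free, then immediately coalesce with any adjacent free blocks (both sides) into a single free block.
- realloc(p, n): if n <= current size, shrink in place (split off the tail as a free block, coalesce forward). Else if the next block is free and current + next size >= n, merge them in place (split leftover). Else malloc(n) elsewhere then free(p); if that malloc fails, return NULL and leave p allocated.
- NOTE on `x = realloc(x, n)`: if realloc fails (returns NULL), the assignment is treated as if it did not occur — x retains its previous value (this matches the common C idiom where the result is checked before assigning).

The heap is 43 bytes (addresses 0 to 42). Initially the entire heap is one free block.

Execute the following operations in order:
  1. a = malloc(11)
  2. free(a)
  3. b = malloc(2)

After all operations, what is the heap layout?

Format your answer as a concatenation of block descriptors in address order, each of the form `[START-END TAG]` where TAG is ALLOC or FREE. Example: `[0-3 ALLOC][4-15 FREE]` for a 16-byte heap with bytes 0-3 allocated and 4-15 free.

Op 1: a = malloc(11) -> a = 0; heap: [0-10 ALLOC][11-42 FREE]
Op 2: free(a) -> (freed a); heap: [0-42 FREE]
Op 3: b = malloc(2) -> b = 0; heap: [0-1 ALLOC][2-42 FREE]

Answer: [0-1 ALLOC][2-42 FREE]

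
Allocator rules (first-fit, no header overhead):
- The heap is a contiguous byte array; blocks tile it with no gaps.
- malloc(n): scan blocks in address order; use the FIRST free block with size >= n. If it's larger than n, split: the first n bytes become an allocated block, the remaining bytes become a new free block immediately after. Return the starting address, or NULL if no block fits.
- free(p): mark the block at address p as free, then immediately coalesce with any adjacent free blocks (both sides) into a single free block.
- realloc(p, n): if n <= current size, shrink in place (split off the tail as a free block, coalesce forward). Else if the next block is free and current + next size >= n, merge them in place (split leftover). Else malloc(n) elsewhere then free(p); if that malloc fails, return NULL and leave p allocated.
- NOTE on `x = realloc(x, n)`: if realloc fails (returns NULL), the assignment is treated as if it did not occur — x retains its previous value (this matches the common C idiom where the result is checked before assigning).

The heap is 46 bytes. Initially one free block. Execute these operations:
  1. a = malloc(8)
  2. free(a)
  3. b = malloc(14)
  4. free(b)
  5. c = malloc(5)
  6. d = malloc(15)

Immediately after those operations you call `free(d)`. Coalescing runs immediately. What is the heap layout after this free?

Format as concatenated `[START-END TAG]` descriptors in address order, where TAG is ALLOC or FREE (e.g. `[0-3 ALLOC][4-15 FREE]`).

Answer: [0-4 ALLOC][5-45 FREE]

Derivation:
Op 1: a = malloc(8) -> a = 0; heap: [0-7 ALLOC][8-45 FREE]
Op 2: free(a) -> (freed a); heap: [0-45 FREE]
Op 3: b = malloc(14) -> b = 0; heap: [0-13 ALLOC][14-45 FREE]
Op 4: free(b) -> (freed b); heap: [0-45 FREE]
Op 5: c = malloc(5) -> c = 0; heap: [0-4 ALLOC][5-45 FREE]
Op 6: d = malloc(15) -> d = 5; heap: [0-4 ALLOC][5-19 ALLOC][20-45 FREE]
free(d): d = 5 -> block [5-19 ALLOC]; mark free, coalesce with adjacent free neighbors -> [0-4 ALLOC][5-45 FREE]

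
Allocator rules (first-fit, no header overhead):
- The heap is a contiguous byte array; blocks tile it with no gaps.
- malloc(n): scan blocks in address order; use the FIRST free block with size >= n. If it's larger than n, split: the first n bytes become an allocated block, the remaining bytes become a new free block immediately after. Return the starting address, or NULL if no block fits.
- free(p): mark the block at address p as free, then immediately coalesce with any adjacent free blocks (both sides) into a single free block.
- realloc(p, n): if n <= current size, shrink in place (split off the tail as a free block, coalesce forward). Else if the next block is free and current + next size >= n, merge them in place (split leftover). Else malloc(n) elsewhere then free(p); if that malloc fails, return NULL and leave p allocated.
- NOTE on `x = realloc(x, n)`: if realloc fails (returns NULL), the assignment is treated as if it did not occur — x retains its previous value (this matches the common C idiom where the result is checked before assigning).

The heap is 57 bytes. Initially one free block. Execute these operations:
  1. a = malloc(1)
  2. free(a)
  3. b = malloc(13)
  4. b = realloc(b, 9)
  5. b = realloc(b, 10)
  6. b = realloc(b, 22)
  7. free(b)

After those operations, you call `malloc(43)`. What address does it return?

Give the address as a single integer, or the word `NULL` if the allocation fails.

Answer: 0

Derivation:
Op 1: a = malloc(1) -> a = 0; heap: [0-0 ALLOC][1-56 FREE]
Op 2: free(a) -> (freed a); heap: [0-56 FREE]
Op 3: b = malloc(13) -> b = 0; heap: [0-12 ALLOC][13-56 FREE]
Op 4: b = realloc(b, 9) -> b = 0; heap: [0-8 ALLOC][9-56 FREE]
Op 5: b = realloc(b, 10) -> b = 0; heap: [0-9 ALLOC][10-56 FREE]
Op 6: b = realloc(b, 22) -> b = 0; heap: [0-21 ALLOC][22-56 FREE]
Op 7: free(b) -> (freed b); heap: [0-56 FREE]
malloc(43): first-fit scan over [0-56 FREE] -> 0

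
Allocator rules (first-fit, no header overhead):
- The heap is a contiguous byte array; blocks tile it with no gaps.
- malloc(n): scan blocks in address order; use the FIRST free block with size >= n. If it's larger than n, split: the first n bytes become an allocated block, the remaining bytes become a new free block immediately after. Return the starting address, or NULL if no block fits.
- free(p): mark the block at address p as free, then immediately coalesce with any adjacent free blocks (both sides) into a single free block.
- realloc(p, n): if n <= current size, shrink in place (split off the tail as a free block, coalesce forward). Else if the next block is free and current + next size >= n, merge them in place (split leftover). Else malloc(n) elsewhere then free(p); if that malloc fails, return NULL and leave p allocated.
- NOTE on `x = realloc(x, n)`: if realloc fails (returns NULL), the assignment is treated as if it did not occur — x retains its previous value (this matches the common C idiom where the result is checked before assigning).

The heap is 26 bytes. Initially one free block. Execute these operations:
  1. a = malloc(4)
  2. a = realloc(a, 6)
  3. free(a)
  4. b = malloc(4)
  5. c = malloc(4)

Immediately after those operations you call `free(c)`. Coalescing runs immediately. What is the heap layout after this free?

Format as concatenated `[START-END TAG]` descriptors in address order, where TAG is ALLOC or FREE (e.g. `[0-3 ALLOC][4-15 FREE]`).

Answer: [0-3 ALLOC][4-25 FREE]

Derivation:
Op 1: a = malloc(4) -> a = 0; heap: [0-3 ALLOC][4-25 FREE]
Op 2: a = realloc(a, 6) -> a = 0; heap: [0-5 ALLOC][6-25 FREE]
Op 3: free(a) -> (freed a); heap: [0-25 FREE]
Op 4: b = malloc(4) -> b = 0; heap: [0-3 ALLOC][4-25 FREE]
Op 5: c = malloc(4) -> c = 4; heap: [0-3 ALLOC][4-7 ALLOC][8-25 FREE]
free(c): c = 4 -> block [4-7 ALLOC]; mark free, coalesce with adjacent free neighbors -> [0-3 ALLOC][4-25 FREE]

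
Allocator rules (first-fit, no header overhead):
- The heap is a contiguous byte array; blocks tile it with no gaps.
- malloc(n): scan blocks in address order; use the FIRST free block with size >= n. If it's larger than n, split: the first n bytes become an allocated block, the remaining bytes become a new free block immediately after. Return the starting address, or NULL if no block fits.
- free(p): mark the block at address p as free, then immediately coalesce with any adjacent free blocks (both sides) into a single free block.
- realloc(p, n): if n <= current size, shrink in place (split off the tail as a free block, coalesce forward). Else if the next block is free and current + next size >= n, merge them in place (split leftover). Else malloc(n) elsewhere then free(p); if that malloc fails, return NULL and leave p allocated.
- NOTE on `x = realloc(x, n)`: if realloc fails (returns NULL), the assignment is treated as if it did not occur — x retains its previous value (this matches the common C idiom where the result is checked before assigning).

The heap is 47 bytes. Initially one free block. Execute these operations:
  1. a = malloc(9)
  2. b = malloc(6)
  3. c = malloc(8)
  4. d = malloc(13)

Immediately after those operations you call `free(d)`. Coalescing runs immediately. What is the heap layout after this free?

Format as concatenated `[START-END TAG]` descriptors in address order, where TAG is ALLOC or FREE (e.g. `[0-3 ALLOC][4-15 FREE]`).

Answer: [0-8 ALLOC][9-14 ALLOC][15-22 ALLOC][23-46 FREE]

Derivation:
Op 1: a = malloc(9) -> a = 0; heap: [0-8 ALLOC][9-46 FREE]
Op 2: b = malloc(6) -> b = 9; heap: [0-8 ALLOC][9-14 ALLOC][15-46 FREE]
Op 3: c = malloc(8) -> c = 15; heap: [0-8 ALLOC][9-14 ALLOC][15-22 ALLOC][23-46 FREE]
Op 4: d = malloc(13) -> d = 23; heap: [0-8 ALLOC][9-14 ALLOC][15-22 ALLOC][23-35 ALLOC][36-46 FREE]
free(d): d = 23 -> block [23-35 ALLOC]; mark free, coalesce with adjacent free neighbors -> [0-8 ALLOC][9-14 ALLOC][15-22 ALLOC][23-46 FREE]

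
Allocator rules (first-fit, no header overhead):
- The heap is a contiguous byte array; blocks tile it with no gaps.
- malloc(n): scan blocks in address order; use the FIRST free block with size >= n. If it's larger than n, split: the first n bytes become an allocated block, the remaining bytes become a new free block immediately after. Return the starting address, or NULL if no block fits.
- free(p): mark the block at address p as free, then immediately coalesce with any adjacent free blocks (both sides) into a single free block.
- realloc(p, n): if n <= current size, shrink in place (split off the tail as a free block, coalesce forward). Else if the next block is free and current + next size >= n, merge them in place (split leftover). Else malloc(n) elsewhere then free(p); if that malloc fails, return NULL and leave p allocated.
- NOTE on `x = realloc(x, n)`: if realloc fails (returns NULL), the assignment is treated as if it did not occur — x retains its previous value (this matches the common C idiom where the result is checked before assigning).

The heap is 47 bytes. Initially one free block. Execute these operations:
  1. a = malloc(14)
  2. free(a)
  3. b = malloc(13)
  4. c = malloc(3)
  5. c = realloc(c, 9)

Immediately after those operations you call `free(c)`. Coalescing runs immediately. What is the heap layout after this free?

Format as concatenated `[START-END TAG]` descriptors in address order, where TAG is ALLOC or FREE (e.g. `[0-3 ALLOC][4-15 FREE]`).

Answer: [0-12 ALLOC][13-46 FREE]

Derivation:
Op 1: a = malloc(14) -> a = 0; heap: [0-13 ALLOC][14-46 FREE]
Op 2: free(a) -> (freed a); heap: [0-46 FREE]
Op 3: b = malloc(13) -> b = 0; heap: [0-12 ALLOC][13-46 FREE]
Op 4: c = malloc(3) -> c = 13; heap: [0-12 ALLOC][13-15 ALLOC][16-46 FREE]
Op 5: c = realloc(c, 9) -> c = 13; heap: [0-12 ALLOC][13-21 ALLOC][22-46 FREE]
free(c): c = 13 -> block [13-21 ALLOC]; mark free, coalesce with adjacent free neighbors -> [0-12 ALLOC][13-46 FREE]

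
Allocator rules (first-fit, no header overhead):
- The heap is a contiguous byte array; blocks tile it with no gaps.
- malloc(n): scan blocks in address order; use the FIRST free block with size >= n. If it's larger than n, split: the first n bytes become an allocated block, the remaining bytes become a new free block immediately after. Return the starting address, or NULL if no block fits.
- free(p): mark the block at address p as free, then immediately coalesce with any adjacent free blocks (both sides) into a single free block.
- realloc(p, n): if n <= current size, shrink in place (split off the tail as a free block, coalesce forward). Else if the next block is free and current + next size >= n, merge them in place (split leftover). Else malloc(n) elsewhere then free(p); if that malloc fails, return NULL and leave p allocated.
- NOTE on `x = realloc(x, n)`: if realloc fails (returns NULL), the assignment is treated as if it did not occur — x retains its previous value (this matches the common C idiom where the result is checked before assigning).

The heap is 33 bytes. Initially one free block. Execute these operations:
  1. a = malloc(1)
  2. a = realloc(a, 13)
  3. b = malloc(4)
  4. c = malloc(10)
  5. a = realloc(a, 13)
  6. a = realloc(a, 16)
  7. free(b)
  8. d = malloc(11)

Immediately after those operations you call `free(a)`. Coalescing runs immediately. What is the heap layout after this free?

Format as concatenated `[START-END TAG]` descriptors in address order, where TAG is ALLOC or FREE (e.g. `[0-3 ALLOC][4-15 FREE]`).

Answer: [0-16 FREE][17-26 ALLOC][27-32 FREE]

Derivation:
Op 1: a = malloc(1) -> a = 0; heap: [0-0 ALLOC][1-32 FREE]
Op 2: a = realloc(a, 13) -> a = 0; heap: [0-12 ALLOC][13-32 FREE]
Op 3: b = malloc(4) -> b = 13; heap: [0-12 ALLOC][13-16 ALLOC][17-32 FREE]
Op 4: c = malloc(10) -> c = 17; heap: [0-12 ALLOC][13-16 ALLOC][17-26 ALLOC][27-32 FREE]
Op 5: a = realloc(a, 13) -> a = 0; heap: [0-12 ALLOC][13-16 ALLOC][17-26 ALLOC][27-32 FREE]
Op 6: a = realloc(a, 16) -> NULL (a unchanged); heap: [0-12 ALLOC][13-16 ALLOC][17-26 ALLOC][27-32 FREE]
Op 7: free(b) -> (freed b); heap: [0-12 ALLOC][13-16 FREE][17-26 ALLOC][27-32 FREE]
Op 8: d = malloc(11) -> d = NULL; heap: [0-12 ALLOC][13-16 FREE][17-26 ALLOC][27-32 FREE]
free(a): a = 0 -> block [0-12 ALLOC]; mark free, coalesce with adjacent free neighbors -> [0-16 FREE][17-26 ALLOC][27-32 FREE]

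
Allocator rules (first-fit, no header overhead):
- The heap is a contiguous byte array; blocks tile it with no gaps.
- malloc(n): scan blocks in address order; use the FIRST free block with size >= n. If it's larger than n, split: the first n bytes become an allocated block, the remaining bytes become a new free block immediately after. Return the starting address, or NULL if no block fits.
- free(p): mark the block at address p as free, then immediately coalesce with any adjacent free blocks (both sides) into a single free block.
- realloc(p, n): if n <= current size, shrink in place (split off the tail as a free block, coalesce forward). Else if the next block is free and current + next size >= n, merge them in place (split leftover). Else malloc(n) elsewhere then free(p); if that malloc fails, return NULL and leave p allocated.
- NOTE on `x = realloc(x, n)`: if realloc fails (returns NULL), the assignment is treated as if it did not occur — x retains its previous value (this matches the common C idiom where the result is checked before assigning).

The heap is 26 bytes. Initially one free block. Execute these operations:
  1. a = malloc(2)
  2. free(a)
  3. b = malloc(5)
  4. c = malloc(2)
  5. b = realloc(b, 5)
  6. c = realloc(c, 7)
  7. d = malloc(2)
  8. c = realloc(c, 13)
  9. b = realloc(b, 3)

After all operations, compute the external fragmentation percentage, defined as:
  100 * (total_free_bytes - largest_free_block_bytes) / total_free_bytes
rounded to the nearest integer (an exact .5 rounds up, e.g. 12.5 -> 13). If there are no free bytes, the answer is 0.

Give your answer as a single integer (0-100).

Op 1: a = malloc(2) -> a = 0; heap: [0-1 ALLOC][2-25 FREE]
Op 2: free(a) -> (freed a); heap: [0-25 FREE]
Op 3: b = malloc(5) -> b = 0; heap: [0-4 ALLOC][5-25 FREE]
Op 4: c = malloc(2) -> c = 5; heap: [0-4 ALLOC][5-6 ALLOC][7-25 FREE]
Op 5: b = realloc(b, 5) -> b = 0; heap: [0-4 ALLOC][5-6 ALLOC][7-25 FREE]
Op 6: c = realloc(c, 7) -> c = 5; heap: [0-4 ALLOC][5-11 ALLOC][12-25 FREE]
Op 7: d = malloc(2) -> d = 12; heap: [0-4 ALLOC][5-11 ALLOC][12-13 ALLOC][14-25 FREE]
Op 8: c = realloc(c, 13) -> NULL (c unchanged); heap: [0-4 ALLOC][5-11 ALLOC][12-13 ALLOC][14-25 FREE]
Op 9: b = realloc(b, 3) -> b = 0; heap: [0-2 ALLOC][3-4 FREE][5-11 ALLOC][12-13 ALLOC][14-25 FREE]
Free blocks: [2 12] total_free=14 largest=12 -> 100*(14-12)/14 = 200/14 ≈ 14.286 -> rounds to 14

Answer: 14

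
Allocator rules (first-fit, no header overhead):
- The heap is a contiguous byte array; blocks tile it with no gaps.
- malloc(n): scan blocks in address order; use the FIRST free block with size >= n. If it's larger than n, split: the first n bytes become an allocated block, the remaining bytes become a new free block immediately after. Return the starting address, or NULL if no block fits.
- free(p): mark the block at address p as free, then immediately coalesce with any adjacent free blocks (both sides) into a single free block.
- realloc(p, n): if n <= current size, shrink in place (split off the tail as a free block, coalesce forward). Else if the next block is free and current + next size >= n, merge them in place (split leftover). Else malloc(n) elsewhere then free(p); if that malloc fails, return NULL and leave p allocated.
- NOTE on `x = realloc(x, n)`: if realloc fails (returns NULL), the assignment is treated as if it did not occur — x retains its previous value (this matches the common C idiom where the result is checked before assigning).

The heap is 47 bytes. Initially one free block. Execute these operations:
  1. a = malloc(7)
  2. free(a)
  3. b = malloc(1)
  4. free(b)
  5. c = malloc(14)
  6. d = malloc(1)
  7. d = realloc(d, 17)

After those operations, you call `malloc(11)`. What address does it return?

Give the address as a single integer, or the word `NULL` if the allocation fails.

Answer: 31

Derivation:
Op 1: a = malloc(7) -> a = 0; heap: [0-6 ALLOC][7-46 FREE]
Op 2: free(a) -> (freed a); heap: [0-46 FREE]
Op 3: b = malloc(1) -> b = 0; heap: [0-0 ALLOC][1-46 FREE]
Op 4: free(b) -> (freed b); heap: [0-46 FREE]
Op 5: c = malloc(14) -> c = 0; heap: [0-13 ALLOC][14-46 FREE]
Op 6: d = malloc(1) -> d = 14; heap: [0-13 ALLOC][14-14 ALLOC][15-46 FREE]
Op 7: d = realloc(d, 17) -> d = 14; heap: [0-13 ALLOC][14-30 ALLOC][31-46 FREE]
malloc(11): first-fit scan over [0-13 ALLOC][14-30 ALLOC][31-46 FREE] -> 31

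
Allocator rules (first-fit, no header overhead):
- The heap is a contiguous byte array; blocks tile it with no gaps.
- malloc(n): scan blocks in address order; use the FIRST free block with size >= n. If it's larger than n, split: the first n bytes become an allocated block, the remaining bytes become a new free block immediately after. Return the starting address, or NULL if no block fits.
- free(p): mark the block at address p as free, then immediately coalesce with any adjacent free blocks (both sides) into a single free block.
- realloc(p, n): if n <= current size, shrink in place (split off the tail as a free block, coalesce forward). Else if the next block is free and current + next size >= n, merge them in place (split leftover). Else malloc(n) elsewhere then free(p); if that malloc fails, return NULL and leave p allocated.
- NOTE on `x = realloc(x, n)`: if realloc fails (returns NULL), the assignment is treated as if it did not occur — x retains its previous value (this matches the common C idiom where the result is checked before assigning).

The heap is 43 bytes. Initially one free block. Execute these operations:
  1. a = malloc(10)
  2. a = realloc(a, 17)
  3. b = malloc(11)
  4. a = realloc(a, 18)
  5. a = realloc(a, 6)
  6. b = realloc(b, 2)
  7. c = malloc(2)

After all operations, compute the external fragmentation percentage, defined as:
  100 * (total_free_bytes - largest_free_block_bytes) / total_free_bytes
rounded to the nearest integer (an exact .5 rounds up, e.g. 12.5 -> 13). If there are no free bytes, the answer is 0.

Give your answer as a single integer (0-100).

Op 1: a = malloc(10) -> a = 0; heap: [0-9 ALLOC][10-42 FREE]
Op 2: a = realloc(a, 17) -> a = 0; heap: [0-16 ALLOC][17-42 FREE]
Op 3: b = malloc(11) -> b = 17; heap: [0-16 ALLOC][17-27 ALLOC][28-42 FREE]
Op 4: a = realloc(a, 18) -> NULL (a unchanged); heap: [0-16 ALLOC][17-27 ALLOC][28-42 FREE]
Op 5: a = realloc(a, 6) -> a = 0; heap: [0-5 ALLOC][6-16 FREE][17-27 ALLOC][28-42 FREE]
Op 6: b = realloc(b, 2) -> b = 17; heap: [0-5 ALLOC][6-16 FREE][17-18 ALLOC][19-42 FREE]
Op 7: c = malloc(2) -> c = 6; heap: [0-5 ALLOC][6-7 ALLOC][8-16 FREE][17-18 ALLOC][19-42 FREE]
Free blocks: [9 24] total_free=33 largest=24 -> 100*(33-24)/33 = 900/33 ≈ 27.273 -> rounds to 27

Answer: 27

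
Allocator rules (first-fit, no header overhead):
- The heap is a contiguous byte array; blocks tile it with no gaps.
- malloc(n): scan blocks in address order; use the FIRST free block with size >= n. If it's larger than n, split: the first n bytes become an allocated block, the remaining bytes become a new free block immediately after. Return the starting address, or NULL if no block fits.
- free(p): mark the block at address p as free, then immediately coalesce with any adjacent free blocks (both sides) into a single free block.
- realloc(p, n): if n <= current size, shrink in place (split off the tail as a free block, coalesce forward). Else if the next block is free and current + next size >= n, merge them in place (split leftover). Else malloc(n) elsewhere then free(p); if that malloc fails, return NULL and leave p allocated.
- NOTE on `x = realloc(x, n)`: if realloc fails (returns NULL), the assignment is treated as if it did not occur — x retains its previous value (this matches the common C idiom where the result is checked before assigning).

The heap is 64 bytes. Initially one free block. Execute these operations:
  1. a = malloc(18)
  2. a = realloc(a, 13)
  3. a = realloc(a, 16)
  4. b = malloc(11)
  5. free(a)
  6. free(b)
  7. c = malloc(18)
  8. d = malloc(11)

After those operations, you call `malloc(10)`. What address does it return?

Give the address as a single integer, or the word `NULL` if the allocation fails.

Op 1: a = malloc(18) -> a = 0; heap: [0-17 ALLOC][18-63 FREE]
Op 2: a = realloc(a, 13) -> a = 0; heap: [0-12 ALLOC][13-63 FREE]
Op 3: a = realloc(a, 16) -> a = 0; heap: [0-15 ALLOC][16-63 FREE]
Op 4: b = malloc(11) -> b = 16; heap: [0-15 ALLOC][16-26 ALLOC][27-63 FREE]
Op 5: free(a) -> (freed a); heap: [0-15 FREE][16-26 ALLOC][27-63 FREE]
Op 6: free(b) -> (freed b); heap: [0-63 FREE]
Op 7: c = malloc(18) -> c = 0; heap: [0-17 ALLOC][18-63 FREE]
Op 8: d = malloc(11) -> d = 18; heap: [0-17 ALLOC][18-28 ALLOC][29-63 FREE]
malloc(10): first-fit scan over [0-17 ALLOC][18-28 ALLOC][29-63 FREE] -> 29

Answer: 29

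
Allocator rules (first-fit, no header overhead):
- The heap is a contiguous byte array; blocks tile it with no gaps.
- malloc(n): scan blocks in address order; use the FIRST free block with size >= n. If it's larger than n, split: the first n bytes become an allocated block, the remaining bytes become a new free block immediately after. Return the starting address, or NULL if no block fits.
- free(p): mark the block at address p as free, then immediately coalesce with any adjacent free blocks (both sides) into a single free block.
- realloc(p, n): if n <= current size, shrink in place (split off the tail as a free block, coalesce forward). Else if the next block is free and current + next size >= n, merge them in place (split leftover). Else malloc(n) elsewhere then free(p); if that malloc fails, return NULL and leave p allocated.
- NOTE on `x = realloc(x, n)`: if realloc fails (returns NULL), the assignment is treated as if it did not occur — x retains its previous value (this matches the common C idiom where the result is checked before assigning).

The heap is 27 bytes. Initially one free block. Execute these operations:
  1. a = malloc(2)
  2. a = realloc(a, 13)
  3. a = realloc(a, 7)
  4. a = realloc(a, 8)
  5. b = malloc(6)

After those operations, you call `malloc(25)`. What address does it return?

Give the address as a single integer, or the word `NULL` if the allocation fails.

Answer: NULL

Derivation:
Op 1: a = malloc(2) -> a = 0; heap: [0-1 ALLOC][2-26 FREE]
Op 2: a = realloc(a, 13) -> a = 0; heap: [0-12 ALLOC][13-26 FREE]
Op 3: a = realloc(a, 7) -> a = 0; heap: [0-6 ALLOC][7-26 FREE]
Op 4: a = realloc(a, 8) -> a = 0; heap: [0-7 ALLOC][8-26 FREE]
Op 5: b = malloc(6) -> b = 8; heap: [0-7 ALLOC][8-13 ALLOC][14-26 FREE]
malloc(25): first-fit scan over [0-7 ALLOC][8-13 ALLOC][14-26 FREE] -> NULL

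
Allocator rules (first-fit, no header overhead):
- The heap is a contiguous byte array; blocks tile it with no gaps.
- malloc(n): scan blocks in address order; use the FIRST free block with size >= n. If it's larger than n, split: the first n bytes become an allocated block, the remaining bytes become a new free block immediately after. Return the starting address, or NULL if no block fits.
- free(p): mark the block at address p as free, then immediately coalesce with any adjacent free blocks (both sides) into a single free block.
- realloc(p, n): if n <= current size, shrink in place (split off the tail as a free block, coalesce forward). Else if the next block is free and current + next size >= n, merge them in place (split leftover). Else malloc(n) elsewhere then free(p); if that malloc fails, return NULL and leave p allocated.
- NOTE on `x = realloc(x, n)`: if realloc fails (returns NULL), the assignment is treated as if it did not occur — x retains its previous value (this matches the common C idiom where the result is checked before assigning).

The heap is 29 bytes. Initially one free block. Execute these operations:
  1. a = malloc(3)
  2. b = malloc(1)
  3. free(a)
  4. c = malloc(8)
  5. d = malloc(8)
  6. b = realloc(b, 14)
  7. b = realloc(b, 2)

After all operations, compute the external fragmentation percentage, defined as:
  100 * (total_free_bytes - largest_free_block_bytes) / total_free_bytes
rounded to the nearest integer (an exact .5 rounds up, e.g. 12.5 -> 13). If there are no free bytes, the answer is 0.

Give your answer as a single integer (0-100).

Op 1: a = malloc(3) -> a = 0; heap: [0-2 ALLOC][3-28 FREE]
Op 2: b = malloc(1) -> b = 3; heap: [0-2 ALLOC][3-3 ALLOC][4-28 FREE]
Op 3: free(a) -> (freed a); heap: [0-2 FREE][3-3 ALLOC][4-28 FREE]
Op 4: c = malloc(8) -> c = 4; heap: [0-2 FREE][3-3 ALLOC][4-11 ALLOC][12-28 FREE]
Op 5: d = malloc(8) -> d = 12; heap: [0-2 FREE][3-3 ALLOC][4-11 ALLOC][12-19 ALLOC][20-28 FREE]
Op 6: b = realloc(b, 14) -> NULL (b unchanged); heap: [0-2 FREE][3-3 ALLOC][4-11 ALLOC][12-19 ALLOC][20-28 FREE]
Op 7: b = realloc(b, 2) -> b = 0; heap: [0-1 ALLOC][2-3 FREE][4-11 ALLOC][12-19 ALLOC][20-28 FREE]
Free blocks: [2 9] total_free=11 largest=9 -> 100*(11-9)/11 = 200/11 ≈ 18.182 -> rounds to 18

Answer: 18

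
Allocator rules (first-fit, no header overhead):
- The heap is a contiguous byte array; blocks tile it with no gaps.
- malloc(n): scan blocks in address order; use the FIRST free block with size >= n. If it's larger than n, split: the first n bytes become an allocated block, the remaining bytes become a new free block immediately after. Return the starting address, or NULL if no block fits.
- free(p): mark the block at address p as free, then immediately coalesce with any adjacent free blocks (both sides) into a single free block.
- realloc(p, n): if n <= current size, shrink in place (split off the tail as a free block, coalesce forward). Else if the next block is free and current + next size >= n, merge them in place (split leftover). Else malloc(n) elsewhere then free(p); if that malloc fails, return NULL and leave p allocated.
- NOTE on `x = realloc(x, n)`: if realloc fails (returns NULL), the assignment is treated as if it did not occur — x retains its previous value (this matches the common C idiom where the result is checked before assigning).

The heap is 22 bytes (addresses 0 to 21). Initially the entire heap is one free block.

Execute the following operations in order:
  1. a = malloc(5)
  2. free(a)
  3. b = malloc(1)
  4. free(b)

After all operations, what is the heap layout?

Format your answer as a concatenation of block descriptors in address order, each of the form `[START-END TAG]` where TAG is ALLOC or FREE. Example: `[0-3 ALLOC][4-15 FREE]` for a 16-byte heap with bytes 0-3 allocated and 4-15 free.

Answer: [0-21 FREE]

Derivation:
Op 1: a = malloc(5) -> a = 0; heap: [0-4 ALLOC][5-21 FREE]
Op 2: free(a) -> (freed a); heap: [0-21 FREE]
Op 3: b = malloc(1) -> b = 0; heap: [0-0 ALLOC][1-21 FREE]
Op 4: free(b) -> (freed b); heap: [0-21 FREE]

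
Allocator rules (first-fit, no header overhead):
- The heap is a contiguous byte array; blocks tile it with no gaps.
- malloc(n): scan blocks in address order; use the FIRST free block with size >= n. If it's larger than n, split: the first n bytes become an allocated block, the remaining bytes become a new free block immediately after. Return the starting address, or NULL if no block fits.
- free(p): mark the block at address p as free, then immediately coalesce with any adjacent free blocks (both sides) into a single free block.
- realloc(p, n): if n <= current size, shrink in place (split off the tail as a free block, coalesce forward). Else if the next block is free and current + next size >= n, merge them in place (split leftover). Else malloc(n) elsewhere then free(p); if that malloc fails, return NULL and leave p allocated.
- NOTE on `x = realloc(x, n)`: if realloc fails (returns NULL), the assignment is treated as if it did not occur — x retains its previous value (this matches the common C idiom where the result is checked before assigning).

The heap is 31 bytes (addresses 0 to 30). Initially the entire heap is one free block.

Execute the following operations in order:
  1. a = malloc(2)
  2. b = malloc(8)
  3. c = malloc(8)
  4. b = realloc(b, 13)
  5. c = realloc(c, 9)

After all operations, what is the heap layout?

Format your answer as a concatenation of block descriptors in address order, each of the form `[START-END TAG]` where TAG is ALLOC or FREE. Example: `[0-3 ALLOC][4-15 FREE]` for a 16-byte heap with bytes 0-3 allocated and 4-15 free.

Answer: [0-1 ALLOC][2-9 FREE][10-17 ALLOC][18-30 ALLOC]

Derivation:
Op 1: a = malloc(2) -> a = 0; heap: [0-1 ALLOC][2-30 FREE]
Op 2: b = malloc(8) -> b = 2; heap: [0-1 ALLOC][2-9 ALLOC][10-30 FREE]
Op 3: c = malloc(8) -> c = 10; heap: [0-1 ALLOC][2-9 ALLOC][10-17 ALLOC][18-30 FREE]
Op 4: b = realloc(b, 13) -> b = 18; heap: [0-1 ALLOC][2-9 FREE][10-17 ALLOC][18-30 ALLOC]
Op 5: c = realloc(c, 9) -> NULL (c unchanged); heap: [0-1 ALLOC][2-9 FREE][10-17 ALLOC][18-30 ALLOC]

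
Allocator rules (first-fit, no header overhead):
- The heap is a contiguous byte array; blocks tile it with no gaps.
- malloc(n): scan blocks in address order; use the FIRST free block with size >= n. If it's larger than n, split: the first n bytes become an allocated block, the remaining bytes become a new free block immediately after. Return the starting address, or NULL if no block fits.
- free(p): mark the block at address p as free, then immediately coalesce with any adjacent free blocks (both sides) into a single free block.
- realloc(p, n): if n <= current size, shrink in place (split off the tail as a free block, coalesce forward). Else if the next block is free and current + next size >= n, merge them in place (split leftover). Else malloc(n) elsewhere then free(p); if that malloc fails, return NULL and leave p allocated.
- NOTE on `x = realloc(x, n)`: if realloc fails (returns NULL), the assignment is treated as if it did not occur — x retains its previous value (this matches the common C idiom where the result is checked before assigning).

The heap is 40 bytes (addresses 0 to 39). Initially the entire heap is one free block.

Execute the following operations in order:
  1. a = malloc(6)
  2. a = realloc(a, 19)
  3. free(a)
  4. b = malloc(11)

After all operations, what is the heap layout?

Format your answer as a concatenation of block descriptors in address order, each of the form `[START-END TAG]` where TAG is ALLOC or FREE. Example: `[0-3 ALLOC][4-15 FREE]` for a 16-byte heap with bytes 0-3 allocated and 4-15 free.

Answer: [0-10 ALLOC][11-39 FREE]

Derivation:
Op 1: a = malloc(6) -> a = 0; heap: [0-5 ALLOC][6-39 FREE]
Op 2: a = realloc(a, 19) -> a = 0; heap: [0-18 ALLOC][19-39 FREE]
Op 3: free(a) -> (freed a); heap: [0-39 FREE]
Op 4: b = malloc(11) -> b = 0; heap: [0-10 ALLOC][11-39 FREE]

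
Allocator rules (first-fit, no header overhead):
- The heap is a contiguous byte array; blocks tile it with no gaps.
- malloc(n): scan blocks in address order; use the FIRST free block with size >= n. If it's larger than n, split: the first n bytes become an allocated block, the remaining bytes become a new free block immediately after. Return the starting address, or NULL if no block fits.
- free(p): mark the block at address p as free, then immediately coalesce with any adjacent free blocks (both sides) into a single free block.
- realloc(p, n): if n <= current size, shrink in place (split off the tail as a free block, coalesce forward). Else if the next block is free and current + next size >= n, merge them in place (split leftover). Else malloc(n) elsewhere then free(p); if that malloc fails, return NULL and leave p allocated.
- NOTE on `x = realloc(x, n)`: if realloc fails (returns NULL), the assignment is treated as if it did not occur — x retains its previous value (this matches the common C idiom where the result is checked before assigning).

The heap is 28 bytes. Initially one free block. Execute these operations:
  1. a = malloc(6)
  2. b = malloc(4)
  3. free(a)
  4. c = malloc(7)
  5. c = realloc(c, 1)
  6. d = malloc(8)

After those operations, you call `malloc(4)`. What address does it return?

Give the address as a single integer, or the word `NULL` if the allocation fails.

Op 1: a = malloc(6) -> a = 0; heap: [0-5 ALLOC][6-27 FREE]
Op 2: b = malloc(4) -> b = 6; heap: [0-5 ALLOC][6-9 ALLOC][10-27 FREE]
Op 3: free(a) -> (freed a); heap: [0-5 FREE][6-9 ALLOC][10-27 FREE]
Op 4: c = malloc(7) -> c = 10; heap: [0-5 FREE][6-9 ALLOC][10-16 ALLOC][17-27 FREE]
Op 5: c = realloc(c, 1) -> c = 10; heap: [0-5 FREE][6-9 ALLOC][10-10 ALLOC][11-27 FREE]
Op 6: d = malloc(8) -> d = 11; heap: [0-5 FREE][6-9 ALLOC][10-10 ALLOC][11-18 ALLOC][19-27 FREE]
malloc(4): first-fit scan over [0-5 FREE][6-9 ALLOC][10-10 ALLOC][11-18 ALLOC][19-27 FREE] -> 0

Answer: 0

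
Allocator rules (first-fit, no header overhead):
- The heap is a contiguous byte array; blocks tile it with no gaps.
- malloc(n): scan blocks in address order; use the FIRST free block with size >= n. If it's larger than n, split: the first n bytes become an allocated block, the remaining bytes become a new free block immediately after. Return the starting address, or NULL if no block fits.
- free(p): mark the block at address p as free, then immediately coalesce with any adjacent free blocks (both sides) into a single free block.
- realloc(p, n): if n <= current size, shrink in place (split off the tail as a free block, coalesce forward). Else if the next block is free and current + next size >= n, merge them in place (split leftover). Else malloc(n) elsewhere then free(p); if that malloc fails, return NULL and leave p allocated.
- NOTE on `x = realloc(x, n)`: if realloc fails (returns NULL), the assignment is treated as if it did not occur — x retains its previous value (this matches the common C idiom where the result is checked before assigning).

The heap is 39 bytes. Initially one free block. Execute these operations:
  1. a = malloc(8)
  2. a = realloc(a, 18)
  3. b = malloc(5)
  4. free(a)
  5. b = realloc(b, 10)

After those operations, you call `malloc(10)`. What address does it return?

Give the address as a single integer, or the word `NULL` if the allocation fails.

Answer: 0

Derivation:
Op 1: a = malloc(8) -> a = 0; heap: [0-7 ALLOC][8-38 FREE]
Op 2: a = realloc(a, 18) -> a = 0; heap: [0-17 ALLOC][18-38 FREE]
Op 3: b = malloc(5) -> b = 18; heap: [0-17 ALLOC][18-22 ALLOC][23-38 FREE]
Op 4: free(a) -> (freed a); heap: [0-17 FREE][18-22 ALLOC][23-38 FREE]
Op 5: b = realloc(b, 10) -> b = 18; heap: [0-17 FREE][18-27 ALLOC][28-38 FREE]
malloc(10): first-fit scan over [0-17 FREE][18-27 ALLOC][28-38 FREE] -> 0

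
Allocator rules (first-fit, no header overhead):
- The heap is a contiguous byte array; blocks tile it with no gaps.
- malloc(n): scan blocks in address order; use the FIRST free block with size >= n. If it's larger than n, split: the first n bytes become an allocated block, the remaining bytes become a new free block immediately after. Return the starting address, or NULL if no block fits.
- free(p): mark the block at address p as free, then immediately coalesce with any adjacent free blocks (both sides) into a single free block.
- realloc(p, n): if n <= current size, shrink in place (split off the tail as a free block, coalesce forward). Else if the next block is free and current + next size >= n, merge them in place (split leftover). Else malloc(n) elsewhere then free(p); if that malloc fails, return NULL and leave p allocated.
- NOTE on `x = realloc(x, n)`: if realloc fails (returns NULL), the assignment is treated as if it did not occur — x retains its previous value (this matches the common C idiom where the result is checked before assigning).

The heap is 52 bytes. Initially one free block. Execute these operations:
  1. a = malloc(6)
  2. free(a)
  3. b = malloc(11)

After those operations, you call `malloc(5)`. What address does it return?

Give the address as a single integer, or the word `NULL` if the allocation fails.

Op 1: a = malloc(6) -> a = 0; heap: [0-5 ALLOC][6-51 FREE]
Op 2: free(a) -> (freed a); heap: [0-51 FREE]
Op 3: b = malloc(11) -> b = 0; heap: [0-10 ALLOC][11-51 FREE]
malloc(5): first-fit scan over [0-10 ALLOC][11-51 FREE] -> 11

Answer: 11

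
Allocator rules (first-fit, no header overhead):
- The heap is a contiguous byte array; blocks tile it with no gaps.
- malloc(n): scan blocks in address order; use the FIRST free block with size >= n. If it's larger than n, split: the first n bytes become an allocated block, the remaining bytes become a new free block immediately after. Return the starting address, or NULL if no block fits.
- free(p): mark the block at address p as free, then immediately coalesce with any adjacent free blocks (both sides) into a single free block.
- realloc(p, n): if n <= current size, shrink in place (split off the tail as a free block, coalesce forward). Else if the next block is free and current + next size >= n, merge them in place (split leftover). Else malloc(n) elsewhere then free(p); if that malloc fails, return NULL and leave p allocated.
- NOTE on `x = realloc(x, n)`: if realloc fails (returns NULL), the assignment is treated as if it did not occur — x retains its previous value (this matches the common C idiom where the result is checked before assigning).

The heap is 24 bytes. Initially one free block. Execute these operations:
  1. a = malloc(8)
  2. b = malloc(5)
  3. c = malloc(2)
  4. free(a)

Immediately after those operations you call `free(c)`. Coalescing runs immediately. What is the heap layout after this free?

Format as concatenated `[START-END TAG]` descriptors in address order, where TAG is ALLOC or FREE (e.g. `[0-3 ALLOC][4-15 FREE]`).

Op 1: a = malloc(8) -> a = 0; heap: [0-7 ALLOC][8-23 FREE]
Op 2: b = malloc(5) -> b = 8; heap: [0-7 ALLOC][8-12 ALLOC][13-23 FREE]
Op 3: c = malloc(2) -> c = 13; heap: [0-7 ALLOC][8-12 ALLOC][13-14 ALLOC][15-23 FREE]
Op 4: free(a) -> (freed a); heap: [0-7 FREE][8-12 ALLOC][13-14 ALLOC][15-23 FREE]
free(c): c = 13 -> block [13-14 ALLOC]; mark free, coalesce with adjacent free neighbors -> [0-7 FREE][8-12 ALLOC][13-23 FREE]

Answer: [0-7 FREE][8-12 ALLOC][13-23 FREE]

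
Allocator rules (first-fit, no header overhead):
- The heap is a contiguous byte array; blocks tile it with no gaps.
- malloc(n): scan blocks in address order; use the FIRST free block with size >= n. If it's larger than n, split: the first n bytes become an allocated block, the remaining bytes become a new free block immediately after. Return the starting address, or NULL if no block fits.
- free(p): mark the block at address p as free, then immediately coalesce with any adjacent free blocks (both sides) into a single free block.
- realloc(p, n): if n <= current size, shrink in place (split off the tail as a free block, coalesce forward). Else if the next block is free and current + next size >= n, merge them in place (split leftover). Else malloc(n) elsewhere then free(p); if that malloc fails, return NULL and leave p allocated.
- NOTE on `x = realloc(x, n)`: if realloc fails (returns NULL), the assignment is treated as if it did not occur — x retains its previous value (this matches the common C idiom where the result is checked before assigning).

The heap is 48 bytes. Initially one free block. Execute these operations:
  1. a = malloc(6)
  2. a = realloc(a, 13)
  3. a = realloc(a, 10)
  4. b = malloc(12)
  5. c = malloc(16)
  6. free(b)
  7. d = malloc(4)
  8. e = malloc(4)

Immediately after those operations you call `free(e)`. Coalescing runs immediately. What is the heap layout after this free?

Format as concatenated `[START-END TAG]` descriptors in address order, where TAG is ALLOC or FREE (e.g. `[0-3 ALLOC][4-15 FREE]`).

Answer: [0-9 ALLOC][10-13 ALLOC][14-21 FREE][22-37 ALLOC][38-47 FREE]

Derivation:
Op 1: a = malloc(6) -> a = 0; heap: [0-5 ALLOC][6-47 FREE]
Op 2: a = realloc(a, 13) -> a = 0; heap: [0-12 ALLOC][13-47 FREE]
Op 3: a = realloc(a, 10) -> a = 0; heap: [0-9 ALLOC][10-47 FREE]
Op 4: b = malloc(12) -> b = 10; heap: [0-9 ALLOC][10-21 ALLOC][22-47 FREE]
Op 5: c = malloc(16) -> c = 22; heap: [0-9 ALLOC][10-21 ALLOC][22-37 ALLOC][38-47 FREE]
Op 6: free(b) -> (freed b); heap: [0-9 ALLOC][10-21 FREE][22-37 ALLOC][38-47 FREE]
Op 7: d = malloc(4) -> d = 10; heap: [0-9 ALLOC][10-13 ALLOC][14-21 FREE][22-37 ALLOC][38-47 FREE]
Op 8: e = malloc(4) -> e = 14; heap: [0-9 ALLOC][10-13 ALLOC][14-17 ALLOC][18-21 FREE][22-37 ALLOC][38-47 FREE]
free(e): e = 14 -> block [14-17 ALLOC]; mark free, coalesce with adjacent free neighbors -> [0-9 ALLOC][10-13 ALLOC][14-21 FREE][22-37 ALLOC][38-47 FREE]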